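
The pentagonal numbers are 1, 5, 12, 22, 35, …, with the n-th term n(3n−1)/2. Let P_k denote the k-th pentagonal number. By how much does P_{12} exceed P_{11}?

Consecutive pentagonal numbers differ by 3n − 2: here 3·12 − 2 = 34.

34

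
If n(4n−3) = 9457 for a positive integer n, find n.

Set n(4n−3) = 9457, giving 4n² − 3n − 9457 = 0.
So n = (3 + 389) / 8 = 392/8 = 49.
Check: 49·(4·49 − 3) = 9457. ✓

49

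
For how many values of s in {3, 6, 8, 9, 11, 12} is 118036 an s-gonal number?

s = 3: P(3, 485) = 117855 and P(3, 486) = 118341; 118036 is not s-gonal.
s = 6: P(6, 243) = 117855 and P(6, 244) = 118828; 118036 is not s-gonal.
s = 8: P(8, 198) = 117216 and P(8, 199) = 118405; 118036 is not s-gonal.
s = 9: P(9, 184) = 118036. ✓
s = 11: P(11, 162) = 117531 and P(11, 163) = 118990; 118036 is not s-gonal.
s = 12: P(12, 154) = 117964 and P(12, 155) = 119505; 118036 is not s-gonal.
Hits: s ∈ {9} → 1.

1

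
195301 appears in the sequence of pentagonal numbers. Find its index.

Set n(3n−1)/2 = 195301, giving 3n² − n − 390602 = 0.
So n = (1 + 2165) / 6 = 2166/6 = 361.

361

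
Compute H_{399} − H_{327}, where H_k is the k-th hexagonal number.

104472

399·(2·399 − 1) = 318003 and 327·(2·327 − 1) = 213531.
Difference: 318003 − 213531 = 104472.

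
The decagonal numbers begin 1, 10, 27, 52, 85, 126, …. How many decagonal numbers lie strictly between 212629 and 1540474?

390

The n-th decagonal number is n(4n−3).
Smallest index with value > 212629: n = 231 (giving 212751).
Largest index with value < 1540474: n = 620 (giving 1535740).
Indices 231 through 620: 390 terms.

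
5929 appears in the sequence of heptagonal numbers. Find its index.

49

Set n(5n−3)/2 = 5929, giving 5n² − 3n − 11858 = 0.
The discriminant is 9 + 40·5929 = 237169, and √237169 = 487.
So n = (3 + 487) / 10 = 490/10 = 49.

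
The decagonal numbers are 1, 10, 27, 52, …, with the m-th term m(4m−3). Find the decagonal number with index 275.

301675

The 275th decagonal number is n(4n−3) with n = 275.
275·(4·275 − 3) = 275·1097 = 301675.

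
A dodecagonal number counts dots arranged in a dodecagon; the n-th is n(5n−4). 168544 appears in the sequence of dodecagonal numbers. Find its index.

184

Set n(5n−4) = 168544, giving 5n² − 4n − 168544 = 0.
The discriminant is 16 + 20·168544 = 3370896, and √3370896 = 1836.
So n = (4 + 1836) / 10 = 1840/10 = 184.
Check: 184·(5·184 − 4) = 168544. ✓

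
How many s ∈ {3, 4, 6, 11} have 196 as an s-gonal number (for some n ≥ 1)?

s = 3: P(3, 19) = 190 and P(3, 20) = 210; 196 is not s-gonal.
s = 4: P(4, 14) = 196. ✓
s = 6: P(6, 10) = 190 and P(6, 11) = 231; 196 is not s-gonal.
s = 11: P(11, 7) = 196. ✓
Hits: s ∈ {4, 11} → 2.

2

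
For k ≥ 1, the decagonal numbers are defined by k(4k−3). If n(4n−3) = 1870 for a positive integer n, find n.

22

Set n(4n−3) = 1870, giving 4n² − 3n − 1870 = 0.
So n = (3 + 173) / 8 = 176/8 = 22.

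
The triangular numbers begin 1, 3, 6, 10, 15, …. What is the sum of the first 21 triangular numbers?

Σ i(i+1)/2 = (Σi² + Σi) / 2 over i = 1..21.
Σi = 231 and Σi² = 3311.
(1·3311 + 1·231) / 2 = 3542/2 = 1771.

1771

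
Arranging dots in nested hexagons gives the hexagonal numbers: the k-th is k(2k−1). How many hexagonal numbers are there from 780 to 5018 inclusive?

The n-th hexagonal number is n(2n−1).
Smallest index with value ≥ 780: n = 20 (giving 780).
Largest index with value ≤ 5018: n = 50 (giving 4950).
Indices 20 through 50: 31 terms.

31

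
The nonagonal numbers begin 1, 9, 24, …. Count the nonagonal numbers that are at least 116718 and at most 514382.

201

The n-th nonagonal number is n(7n−5)/2.
Smallest index with value ≥ 116718: n = 183 (giving 116754).
Largest index with value ≤ 514382: n = 383 (giving 512454).
Indices 183 through 383: 201 terms.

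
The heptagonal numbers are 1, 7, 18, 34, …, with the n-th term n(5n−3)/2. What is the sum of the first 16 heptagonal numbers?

3536

Σ i(5i−3)/2 = (5Σi² − 3Σi) / 2 over i = 1..16.
Σi = 136 and Σi² = 1496.
(5·1496 − 3·136) / 2 = 7072/2 = 3536.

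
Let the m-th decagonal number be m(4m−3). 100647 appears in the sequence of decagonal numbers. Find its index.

159

Set n(4n−3) = 100647, giving 4n² − 3n − 100647 = 0.
So n = (3 + 1269) / 8 = 1272/8 = 159.
Check: 159·(4·159 − 3) = 100647. ✓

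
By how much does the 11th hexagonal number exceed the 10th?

Consecutive hexagonal numbers differ by 4n − 3: here 4·11 − 3 = 41.

41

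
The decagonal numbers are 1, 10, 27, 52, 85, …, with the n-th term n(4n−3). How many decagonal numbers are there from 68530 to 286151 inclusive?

136

The n-th decagonal number is n(4n−3).
Smallest index with value ≥ 68530: n = 132 (giving 69300).
Largest index with value ≤ 286151: n = 267 (giving 284355).
Indices 132 through 267: 136 terms.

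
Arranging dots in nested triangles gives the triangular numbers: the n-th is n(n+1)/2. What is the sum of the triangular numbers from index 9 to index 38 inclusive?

9760

Σ i(i+1)/2 = (Σi² + Σi) / 2 over i = 9..38.
Σi = 741 − 36 = 705 and Σi² = 19019 − 204 = 18815.
(1·18815 + 1·705) / 2 = 19520/2 = 9760.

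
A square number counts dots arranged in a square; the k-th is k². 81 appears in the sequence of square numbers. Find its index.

We need n² = 81, so n = √81 = 9.

9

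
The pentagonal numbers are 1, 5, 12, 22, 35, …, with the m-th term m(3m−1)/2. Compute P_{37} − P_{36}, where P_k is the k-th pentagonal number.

Consecutive pentagonal numbers differ by 3n − 2: here 3·37 − 2 = 109.

109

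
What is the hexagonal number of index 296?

The 296th hexagonal number is n(2n−1) with n = 296.
296·(2·296 − 1) = 296·591 = 174936.

174936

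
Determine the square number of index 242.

58564

242² = 58564.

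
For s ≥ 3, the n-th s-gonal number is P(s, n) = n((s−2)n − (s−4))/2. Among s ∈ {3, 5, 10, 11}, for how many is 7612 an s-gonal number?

1

s = 3: P(3, 122) = 7503 and P(3, 123) = 7626; 7612 is not s-gonal.
s = 5: P(5, 71) = 7526 and P(5, 72) = 7740; 7612 is not s-gonal.
s = 10: P(10, 44) = 7612. ✓
s = 11: P(11, 41) = 7421 and P(11, 42) = 7791; 7612 is not s-gonal.
Hits: s ∈ {10} → 1.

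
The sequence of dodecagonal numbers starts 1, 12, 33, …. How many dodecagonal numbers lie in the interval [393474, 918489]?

The n-th dodecagonal number is n(5n−4).
Smallest index with value ≥ 393474: n = 281 (giving 393681).
Largest index with value ≤ 918489: n = 429 (giving 918489).
Indices 281 through 429: 149 terms.

149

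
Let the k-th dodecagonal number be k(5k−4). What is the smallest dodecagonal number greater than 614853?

Solve n(5n−4) > 614853 for integer n.
The largest n with value ≤ 614853 is 351 (since 614601 ≤ 614853 < 618112), so the first above is n = 352, value 618112.

618112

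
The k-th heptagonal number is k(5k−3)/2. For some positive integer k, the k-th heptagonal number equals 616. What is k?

16

Set n(5n−3)/2 = 616, giving 5n² − 3n − 1232 = 0.
So n = (3 + 157) / 10 = 160/10 = 16.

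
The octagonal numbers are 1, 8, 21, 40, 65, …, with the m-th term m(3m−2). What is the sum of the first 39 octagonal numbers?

60060

Σ i(3i−2) = 3Σi² − 2Σi over i = 1..39.
Σi = 780 and Σi² = 20540.
3·20540 − 2·780 = 60060.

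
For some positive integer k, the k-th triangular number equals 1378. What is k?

52

Set n(n+1)/2 = 1378, giving n² + n − 2756 = 0.
So n = (-1 + 105) / 2 = 104/2 = 52.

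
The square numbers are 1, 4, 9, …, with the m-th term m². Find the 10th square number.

The 10th square number is n² with n = 10.
10² = 100.

100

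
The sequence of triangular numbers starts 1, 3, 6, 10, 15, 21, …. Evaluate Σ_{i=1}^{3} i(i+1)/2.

Σ i(i+1)/2 = (Σi² + Σi) / 2 over i = 1..3.
Σi = 6 and Σi² = 14.
(1·14 + 1·6) / 2 = 20/2 = 10.

10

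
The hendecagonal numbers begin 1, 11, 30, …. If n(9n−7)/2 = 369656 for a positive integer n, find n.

287

Set n(9n−7)/2 = 369656, giving 9n² − 7n − 739312 = 0.
The discriminant is 49 + 72·369656 = 26615281, and √26615281 = 5159.
So n = (7 + 5159) / 18 = 5166/18 = 287.
Check: 287·(9·287 − 7)/2 = 369656. ✓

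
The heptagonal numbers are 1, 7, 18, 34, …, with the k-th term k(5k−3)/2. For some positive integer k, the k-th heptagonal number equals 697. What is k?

17

Set n(5n−3)/2 = 697, giving 5n² − 3n − 1394 = 0.
The discriminant is 9 + 40·697 = 27889, and √27889 = 167.
So n = (3 + 167) / 10 = 170/10 = 17.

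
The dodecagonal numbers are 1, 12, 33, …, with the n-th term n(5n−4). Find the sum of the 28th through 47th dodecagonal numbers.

Σ i(5i−4) = 5Σi² − 4Σi over i = 28..47.
Σi = 1128 − 378 = 750 and Σi² = 35720 − 6930 = 28790.
5·28790 − 4·750 = 140950.

140950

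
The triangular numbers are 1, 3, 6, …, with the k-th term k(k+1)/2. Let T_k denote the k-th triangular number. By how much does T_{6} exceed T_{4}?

6·7/2 = 21 and 4·5/2 = 10.
Difference: 21 − 10 = 11.

11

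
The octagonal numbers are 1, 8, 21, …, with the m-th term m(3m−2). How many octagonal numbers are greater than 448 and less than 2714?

The n-th octagonal number is n(3n−2).
Smallest index with value > 448: n = 13 (giving 481).
Largest index with value < 2714: n = 30 (giving 2640).
Indices 13 through 30: 18 terms.

18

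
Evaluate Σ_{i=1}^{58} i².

Σ_{i=1}^{58} i² = 58·59·117/6 = 66729.

66729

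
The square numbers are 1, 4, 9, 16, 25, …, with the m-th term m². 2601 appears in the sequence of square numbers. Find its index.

We need n² = 2601, so n = √2601 = 51.

51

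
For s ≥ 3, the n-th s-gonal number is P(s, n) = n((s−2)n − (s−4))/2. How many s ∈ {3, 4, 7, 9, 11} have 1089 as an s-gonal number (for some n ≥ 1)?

2

s = 3: P(3, 46) = 1081 and P(3, 47) = 1128; 1089 is not s-gonal.
s = 4: P(4, 33) = 1089. ✓
s = 7: P(7, 21) = 1071 and P(7, 22) = 1177; 1089 is not s-gonal.
s = 9: P(9, 18) = 1089. ✓
s = 11: P(11, 15) = 960 and P(11, 16) = 1096; 1089 is not s-gonal.
Hits: s ∈ {4, 9} → 2.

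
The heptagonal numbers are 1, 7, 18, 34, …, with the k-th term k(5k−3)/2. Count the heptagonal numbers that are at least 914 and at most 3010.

The n-th heptagonal number is n(5n−3)/2.
Smallest index with value ≥ 914: n = 20 (giving 970).
Largest index with value ≤ 3010: n = 35 (giving 3010).
Indices 20 through 35: 16 terms.

16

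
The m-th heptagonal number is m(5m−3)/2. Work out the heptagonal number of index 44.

44·(5·44 − 3)/2 = 44·217/2 = 4774.

4774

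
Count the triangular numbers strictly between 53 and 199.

10

The n-th triangular number is n(n+1)/2.
Smallest index with value > 53: n = 10 (giving 55).
Largest index with value < 199: n = 19 (giving 190).
Indices 10 through 19: 10 terms.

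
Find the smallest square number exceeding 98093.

98596

Solve n² > 98093 for integer n.
The largest n with value ≤ 98093 is 313 (since 97969 ≤ 98093 < 98596), so the first above is n = 314, value 98596.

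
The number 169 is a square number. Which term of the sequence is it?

13

We need n² = 169, so n = √169 = 13.
Check: 13² = 169. ✓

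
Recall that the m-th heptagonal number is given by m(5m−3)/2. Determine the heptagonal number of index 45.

4995

The 45th heptagonal number is n(5n−3)/2 with n = 45.
45·(5·45 − 3)/2 = 45·222/2 = 45·111 = 4995.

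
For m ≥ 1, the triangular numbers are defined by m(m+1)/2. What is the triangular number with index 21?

231

21·22/2 = 462/2 = 231.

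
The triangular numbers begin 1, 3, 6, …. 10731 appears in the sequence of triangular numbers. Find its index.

Set n(n+1)/2 = 10731, giving n² + n − 21462 = 0.
So n = (-1 + 293) / 2 = 292/2 = 146.

146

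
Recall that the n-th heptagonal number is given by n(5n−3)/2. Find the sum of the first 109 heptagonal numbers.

Σ i(5i−3)/2 = (5Σi² − 3Σi) / 2 over i = 1..109.
Σi = 5995 and Σi² = 437635.
(5·437635 − 3·5995) / 2 = 2170190/2 = 1085095.

1085095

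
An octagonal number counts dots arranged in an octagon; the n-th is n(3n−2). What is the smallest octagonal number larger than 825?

Solve n(3n−2) > 825 for integer n.
The largest n with value ≤ 825 is 16 (since 736 ≤ 825 < 833), so the first above is n = 17, value 833.

833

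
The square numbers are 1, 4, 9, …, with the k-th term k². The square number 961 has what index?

31

We need n² = 961, so n = √961 = 31.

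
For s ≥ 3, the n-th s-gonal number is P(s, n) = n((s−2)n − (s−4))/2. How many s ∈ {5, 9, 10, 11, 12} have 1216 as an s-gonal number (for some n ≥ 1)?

s = 5: P(5, 28) = 1162 and P(5, 29) = 1247; 1216 is not s-gonal.
s = 9: P(9, 19) = 1216. ✓
s = 10: P(10, 17) = 1105 and P(10, 18) = 1242; 1216 is not s-gonal.
s = 11: P(11, 16) = 1096 and P(11, 17) = 1241; 1216 is not s-gonal.
s = 12: P(12, 16) = 1216. ✓
Hits: s ∈ {9, 12} → 2.

2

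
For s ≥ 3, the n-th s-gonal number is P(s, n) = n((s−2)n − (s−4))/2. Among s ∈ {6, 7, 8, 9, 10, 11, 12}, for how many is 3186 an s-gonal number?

2

s = 6: P(6, 40) = 3160 and P(6, 41) = 3321; 3186 is not s-gonal.
s = 7: P(7, 36) = 3186. ✓
s = 8: P(8, 32) = 3008 and P(8, 33) = 3201; 3186 is not s-gonal.
s = 9: P(9, 30) = 3075 and P(9, 31) = 3286; 3186 is not s-gonal.
s = 10: P(10, 28) = 3052 and P(10, 29) = 3277; 3186 is not s-gonal.
s = 11: P(11, 27) = 3186. ✓
s = 12: P(12, 25) = 3025 and P(12, 26) = 3276; 3186 is not s-gonal.
Hits: s ∈ {7, 11} → 2.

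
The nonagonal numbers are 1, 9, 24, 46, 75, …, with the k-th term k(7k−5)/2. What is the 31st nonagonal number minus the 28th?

612

31·(7·31 − 5)/2 = 3286 and 28·(7·28 − 5)/2 = 2674.
Difference: 3286 − 2674 = 612.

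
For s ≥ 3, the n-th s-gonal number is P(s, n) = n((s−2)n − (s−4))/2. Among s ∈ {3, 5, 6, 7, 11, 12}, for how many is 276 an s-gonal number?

s = 3: P(3, 23) = 276. ✓
s = 5: P(5, 13) = 247 and P(5, 14) = 287; 276 is not s-gonal.
s = 6: P(6, 12) = 276. ✓
s = 7: P(7, 10) = 235 and P(7, 11) = 286; 276 is not s-gonal.
s = 11: P(11, 8) = 260 and P(11, 9) = 333; 276 is not s-gonal.
s = 12: P(12, 7) = 217 and P(12, 8) = 288; 276 is not s-gonal.
Hits: s ∈ {3, 6} → 2.

2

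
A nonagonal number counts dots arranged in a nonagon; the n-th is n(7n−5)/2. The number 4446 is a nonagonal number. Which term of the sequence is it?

Set n(7n−5)/2 = 4446, giving 7n² − 5n − 8892 = 0.
So n = (5 + 499) / 14 = 504/14 = 36.

36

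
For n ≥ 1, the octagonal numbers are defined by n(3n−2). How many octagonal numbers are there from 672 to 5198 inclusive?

26

The n-th octagonal number is n(3n−2).
Smallest index with value ≥ 672: n = 16 (giving 736).
Largest index with value ≤ 5198: n = 41 (giving 4961).
Indices 16 through 41: 26 terms.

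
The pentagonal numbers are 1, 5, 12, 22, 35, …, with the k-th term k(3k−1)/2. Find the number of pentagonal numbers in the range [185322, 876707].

413

The n-th pentagonal number is n(3n−1)/2.
Smallest index with value ≥ 185322: n = 352 (giving 185680).
Largest index with value ≤ 876707: n = 764 (giving 875162).
Indices 352 through 764: 413 terms.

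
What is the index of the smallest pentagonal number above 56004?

194

Solve n(3n−1)/2 > 56004 for integer n.
The largest n with value ≤ 56004 is 193 (since 55777 ≤ 56004 < 56357), so the first above is n = 194, value 56357.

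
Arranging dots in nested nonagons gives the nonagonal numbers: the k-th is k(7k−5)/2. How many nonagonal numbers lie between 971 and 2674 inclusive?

The n-th nonagonal number is n(7n−5)/2.
Smallest index with value ≥ 971: n = 18 (giving 1089).
Largest index with value ≤ 2674: n = 28 (giving 2674).
Indices 18 through 28: 11 terms.

11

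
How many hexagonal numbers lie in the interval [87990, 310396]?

185

The n-th hexagonal number is n(2n−1).
Smallest index with value ≥ 87990: n = 210 (giving 87990).
Largest index with value ≤ 310396: n = 394 (giving 310078).
Indices 210 through 394: 185 terms.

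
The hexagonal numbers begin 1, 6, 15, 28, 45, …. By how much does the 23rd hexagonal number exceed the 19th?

332

23·(2·23 − 1) = 1035 and 19·(2·19 − 1) = 703.
Difference: 1035 − 703 = 332.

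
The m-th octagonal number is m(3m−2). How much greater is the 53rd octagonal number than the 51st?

620

53·(3·53 − 2) = 8321 and 51·(3·51 − 2) = 7701.
Difference: 8321 − 7701 = 620.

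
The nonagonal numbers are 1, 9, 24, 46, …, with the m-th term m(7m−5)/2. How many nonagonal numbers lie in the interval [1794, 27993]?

The n-th nonagonal number is n(7n−5)/2.
Smallest index with value ≥ 1794: n = 23 (giving 1794).
Largest index with value ≤ 27993: n = 89 (giving 27501).
Indices 23 through 89: 67 terms.

67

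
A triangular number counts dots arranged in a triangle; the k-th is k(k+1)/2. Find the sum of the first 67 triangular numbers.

52394

Σ i(i+1)/2 = (Σi² + Σi) / 2 over i = 1..67.
Σi = 2278 and Σi² = 102510.
(1·102510 + 1·2278) / 2 = 104788/2 = 52394.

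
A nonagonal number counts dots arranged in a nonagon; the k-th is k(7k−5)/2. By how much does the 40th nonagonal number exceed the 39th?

Consecutive nonagonal numbers differ by 7n − 6: here 7·40 − 6 = 274.

274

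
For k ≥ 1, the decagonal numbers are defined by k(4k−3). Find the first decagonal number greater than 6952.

7267

Solve n(4n−3) > 6952 for integer n.
The largest n with value ≤ 6952 is 42 (since 6930 ≤ 6952 < 7267), so the first above is n = 43, value 7267.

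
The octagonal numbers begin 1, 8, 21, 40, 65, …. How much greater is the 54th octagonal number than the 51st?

54·(3·54 − 2) = 8640 and 51·(3·51 − 2) = 7701.
Difference: 8640 − 7701 = 939.

939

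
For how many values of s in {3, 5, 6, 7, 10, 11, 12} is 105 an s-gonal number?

2

s = 3: P(3, 14) = 105. ✓
s = 5: P(5, 8) = 92 and P(5, 9) = 117; 105 is not s-gonal.
s = 6: P(6, 7) = 91 and P(6, 8) = 120; 105 is not s-gonal.
s = 7: P(7, 6) = 81 and P(7, 7) = 112; 105 is not s-gonal.
s = 10: P(10, 5) = 85 and P(10, 6) = 126; 105 is not s-gonal.
s = 11: P(11, 5) = 95 and P(11, 6) = 141; 105 is not s-gonal.
s = 12: P(12, 5) = 105. ✓
Hits: s ∈ {3, 12} → 2.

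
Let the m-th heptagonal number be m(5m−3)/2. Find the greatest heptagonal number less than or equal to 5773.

5688

Solve n(5n−3)/2 ≤ 5773 for integer n.
n = 48 gives 5688 ≤ 5773, while n = 49 gives 5929 > 5773; so the answer is 5688.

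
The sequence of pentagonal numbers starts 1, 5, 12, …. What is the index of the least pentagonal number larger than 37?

6

Solve n(3n−1)/2 > 37 for integer n.
The largest n with value ≤ 37 is 5 (since 35 ≤ 37 < 51), so the first above is n = 6, value 51.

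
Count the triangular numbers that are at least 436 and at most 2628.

43

The n-th triangular number is n(n+1)/2.
Smallest index with value ≥ 436: n = 30 (giving 465).
Largest index with value ≤ 2628: n = 72 (giving 2628).
Indices 30 through 72: 43 terms.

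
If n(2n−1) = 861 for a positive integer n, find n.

Set n(2n−1) = 861, giving 2n² − n − 861 = 0.
The discriminant is 1 + 8·861 = 6889, and √6889 = 83.
So n = (1 + 83) / 4 = 84/4 = 21.

21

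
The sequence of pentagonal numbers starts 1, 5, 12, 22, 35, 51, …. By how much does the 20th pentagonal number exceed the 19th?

58

Consecutive pentagonal numbers differ by 3n − 2: here 3·20 − 2 = 58.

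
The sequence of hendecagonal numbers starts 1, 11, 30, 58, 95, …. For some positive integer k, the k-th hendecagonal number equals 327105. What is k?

Set n(9n−7)/2 = 327105, giving 9n² − 7n − 654210 = 0.
The discriminant is 49 + 72·327105 = 23551609, and √23551609 = 4853.
So n = (7 + 4853) / 18 = 4860/18 = 270.

270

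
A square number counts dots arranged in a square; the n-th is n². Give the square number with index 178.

178² = 31684.

31684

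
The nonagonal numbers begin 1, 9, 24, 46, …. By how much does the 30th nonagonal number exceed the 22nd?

30·(7·30 − 5)/2 = 3075 and 22·(7·22 − 5)/2 = 1639.
Difference: 3075 − 1639 = 1436.

1436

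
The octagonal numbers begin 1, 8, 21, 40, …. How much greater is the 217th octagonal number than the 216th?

Consecutive octagonal numbers differ by 6n − 5: here 6·217 − 5 = 1297.

1297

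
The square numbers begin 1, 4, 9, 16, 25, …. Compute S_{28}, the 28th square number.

784

The 28th square number is n² with n = 28.
28² = 784.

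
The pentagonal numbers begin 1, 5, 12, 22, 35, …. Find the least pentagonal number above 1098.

Solve n(3n−1)/2 > 1098 for integer n.
The largest n with value ≤ 1098 is 27 (since 1080 ≤ 1098 < 1162), so the first above is n = 28, value 1162.

1162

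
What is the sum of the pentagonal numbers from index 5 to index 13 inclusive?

1143

Σ i(3i−1)/2 = (3Σi² − Σi) / 2 over i = 5..13.
Σi = 91 − 10 = 81 and Σi² = 819 − 30 = 789.
(3·789 − 1·81) / 2 = 2286/2 = 1143.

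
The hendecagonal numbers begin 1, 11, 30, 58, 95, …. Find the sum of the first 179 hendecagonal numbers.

8618850

Σ i(9i−7)/2 = (9Σi² − 7Σi) / 2 over i = 1..179.
Σi = 16110 and Σi² = 1927830.
(9·1927830 − 7·16110) / 2 = 17237700/2 = 8618850.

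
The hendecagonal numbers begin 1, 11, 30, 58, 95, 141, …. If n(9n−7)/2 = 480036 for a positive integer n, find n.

Set n(9n−7)/2 = 480036, giving 9n² − 7n − 960072 = 0.
The discriminant is 49 + 72·480036 = 34562641, and √34562641 = 5879.
So n = (7 + 5879) / 18 = 5886/18 = 327.
Check: 327·(9·327 − 7)/2 = 480036. ✓

327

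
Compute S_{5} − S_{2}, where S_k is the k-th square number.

5² = 25 and 2² = 4.
Difference: 25 − 4 = 21.

21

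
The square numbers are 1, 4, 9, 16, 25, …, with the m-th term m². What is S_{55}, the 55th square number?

3025

The 55th square number is n² with n = 55.
55² = 3025.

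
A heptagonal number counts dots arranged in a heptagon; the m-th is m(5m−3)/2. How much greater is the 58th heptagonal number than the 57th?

286

Consecutive heptagonal numbers differ by 5n − 4: here 5·58 − 4 = 286.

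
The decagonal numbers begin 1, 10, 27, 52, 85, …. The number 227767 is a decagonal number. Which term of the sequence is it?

239

Set n(4n−3) = 227767, giving 4n² − 3n − 227767 = 0.
The discriminant is 9 + 16·227767 = 3644281, and √3644281 = 1909.
So n = (3 + 1909) / 8 = 1912/8 = 239.
Check: 239·(4·239 − 3) = 227767. ✓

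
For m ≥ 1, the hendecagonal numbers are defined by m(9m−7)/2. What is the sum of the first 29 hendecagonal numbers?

Σ i(9i−7)/2 = (9Σi² − 7Σi) / 2 over i = 1..29.
Σi = 435 and Σi² = 8555.
(9·8555 − 7·435) / 2 = 73950/2 = 36975.

36975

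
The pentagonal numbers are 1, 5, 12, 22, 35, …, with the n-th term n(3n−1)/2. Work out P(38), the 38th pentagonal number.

The 38th pentagonal number is n(3n−1)/2 with n = 38.
38·(3·38 − 1)/2 = 38·113/2 = 2147.

2147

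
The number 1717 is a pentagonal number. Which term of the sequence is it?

34

Set n(3n−1)/2 = 1717, giving 3n² − n − 3434 = 0.
The discriminant is 1 + 24·1717 = 41209, and √41209 = 203.
So n = (1 + 203) / 6 = 204/6 = 34.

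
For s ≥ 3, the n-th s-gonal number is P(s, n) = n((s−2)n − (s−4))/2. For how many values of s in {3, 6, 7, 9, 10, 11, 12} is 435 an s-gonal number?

s = 3: P(3, 29) = 435. ✓
s = 6: P(6, 15) = 435. ✓
s = 7: P(7, 13) = 403 and P(7, 14) = 469; 435 is not s-gonal.
s = 9: P(9, 11) = 396 and P(9, 12) = 474; 435 is not s-gonal.
s = 10: P(10, 10) = 370 and P(10, 11) = 451; 435 is not s-gonal.
s = 11: P(11, 10) = 415 and P(11, 11) = 506; 435 is not s-gonal.
s = 12: P(12, 9) = 369 and P(12, 10) = 460; 435 is not s-gonal.
Hits: s ∈ {3, 6} → 2.

2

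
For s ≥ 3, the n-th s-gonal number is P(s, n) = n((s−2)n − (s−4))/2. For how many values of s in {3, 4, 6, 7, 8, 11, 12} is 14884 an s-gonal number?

1

s = 3: P(3, 172) = 14878 and P(3, 173) = 15051; 14884 is not s-gonal.
s = 4: P(4, 122) = 14884. ✓
s = 6: P(6, 86) = 14706 and P(6, 87) = 15051; 14884 is not s-gonal.
s = 7: P(7, 77) = 14707 and P(7, 78) = 15093; 14884 is not s-gonal.
s = 8: P(8, 70) = 14560 and P(8, 71) = 14981; 14884 is not s-gonal.
s = 11: P(11, 57) = 14421 and P(11, 58) = 14935; 14884 is not s-gonal.
s = 12: P(12, 54) = 14364 and P(12, 55) = 14905; 14884 is not s-gonal.
Hits: s ∈ {4} → 1.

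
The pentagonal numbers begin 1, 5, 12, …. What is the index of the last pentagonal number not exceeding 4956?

Solve n(3n−1)/2 ≤ 4956 for integer n.
n = 57 gives 4845 ≤ 4956, while n = 58 gives 5017 > 4956; so the answer is index 57.

57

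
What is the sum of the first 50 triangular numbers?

Σ i(i+1)/2 = (Σi² + Σi) / 2 over i = 1..50.
Σi = 1275 and Σi² = 42925.
(1·42925 + 1·1275) / 2 = 44200/2 = 22100.

22100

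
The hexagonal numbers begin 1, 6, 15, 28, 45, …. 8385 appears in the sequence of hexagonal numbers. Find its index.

Set n(2n−1) = 8385, giving 2n² − n − 8385 = 0.
The discriminant is 1 + 8·8385 = 67081, and √67081 = 259.
So n = (1 + 259) / 4 = 260/4 = 65.
Check: 65·(2·65 − 1) = 8385. ✓

65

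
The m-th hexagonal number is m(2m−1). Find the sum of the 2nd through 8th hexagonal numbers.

Σ i(2i−1) = 2Σi² − Σi over i = 2..8.
Σi = 36 − 1 = 35 and Σi² = 204 − 1 = 203.
2·203 − 1·35 = 371.

371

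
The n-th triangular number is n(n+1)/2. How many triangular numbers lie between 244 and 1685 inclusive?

The n-th triangular number is n(n+1)/2.
Smallest index with value ≥ 244: n = 22 (giving 253).
Largest index with value ≤ 1685: n = 57 (giving 1653).
Indices 22 through 57: 36 terms.

36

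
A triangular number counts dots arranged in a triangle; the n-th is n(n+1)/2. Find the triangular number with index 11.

66

The 11th triangular number is n(n+1)/2 with n = 11.
11·12/2 = 132/2 = 66.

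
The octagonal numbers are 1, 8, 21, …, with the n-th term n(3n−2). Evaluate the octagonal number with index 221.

146081

The 221st octagonal number is n(3n−2) with n = 221.
221·(3·221 − 2) = 221·661 = 146081.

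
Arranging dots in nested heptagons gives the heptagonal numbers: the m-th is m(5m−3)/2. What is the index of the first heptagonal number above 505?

15

Solve n(5n−3)/2 > 505 for integer n.
The largest n with value ≤ 505 is 14 (since 469 ≤ 505 < 540), so the first above is n = 15, value 540.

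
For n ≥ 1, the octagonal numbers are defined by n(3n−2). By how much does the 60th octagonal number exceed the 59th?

Consecutive octagonal numbers differ by 6n − 5: here 6·60 − 5 = 355.

355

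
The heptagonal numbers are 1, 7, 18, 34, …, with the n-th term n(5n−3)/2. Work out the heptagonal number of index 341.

290191

The 341st heptagonal number is n(5n−3)/2 with n = 341.
341·(5·341 − 3)/2 = 341·1702/2 = 341·851 = 290191.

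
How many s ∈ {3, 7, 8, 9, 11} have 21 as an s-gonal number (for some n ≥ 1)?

2

s = 3: P(3, 6) = 21. ✓
s = 7: P(7, 3) = 18 and P(7, 4) = 34; 21 is not s-gonal.
s = 8: P(8, 3) = 21. ✓
s = 9: P(9, 2) = 9 and P(9, 3) = 24; 21 is not s-gonal.
s = 11: P(11, 2) = 11 and P(11, 3) = 30; 21 is not s-gonal.
Hits: s ∈ {3, 8} → 2.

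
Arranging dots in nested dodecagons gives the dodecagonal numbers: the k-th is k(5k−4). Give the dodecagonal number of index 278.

The 278th dodecagonal number is n(5n−4) with n = 278.
278·(5·278 − 4) = 278·1386 = 385308.

385308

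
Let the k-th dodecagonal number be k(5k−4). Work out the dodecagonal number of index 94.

43804

The 94th dodecagonal number is n(5n−4) with n = 94.
94·(5·94 − 4) = 94·466 = 43804.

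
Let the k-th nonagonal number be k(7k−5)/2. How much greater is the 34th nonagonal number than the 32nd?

457

34·(7·34 − 5)/2 = 3961 and 32·(7·32 − 5)/2 = 3504.
Difference: 3961 − 3504 = 457.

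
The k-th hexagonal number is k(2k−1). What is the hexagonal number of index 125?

The 125th hexagonal number is n(2n−1) with n = 125.
125·(2·125 − 1) = 125·249 = 31125.

31125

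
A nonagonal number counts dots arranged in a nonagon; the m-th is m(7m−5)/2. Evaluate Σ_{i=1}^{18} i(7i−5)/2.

Σ i(7i−5)/2 = (7Σi² − 5Σi) / 2 over i = 1..18.
Σi = 171 and Σi² = 2109.
(7·2109 − 5·171) / 2 = 13908/2 = 6954.

6954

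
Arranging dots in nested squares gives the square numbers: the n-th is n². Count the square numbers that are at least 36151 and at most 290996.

The n-th square number is n².
Smallest index with value ≥ 36151: n = 191 (giving 36481).
Largest index with value ≤ 290996: n = 539 (giving 290521).
Indices 191 through 539: 349 terms.

349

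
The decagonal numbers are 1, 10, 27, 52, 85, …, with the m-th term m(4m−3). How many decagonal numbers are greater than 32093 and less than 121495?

The n-th decagonal number is n(4n−3).
Smallest index with value > 32093: n = 90 (giving 32130).
Largest index with value < 121495: n = 174 (giving 120582).
Indices 90 through 174: 85 terms.

85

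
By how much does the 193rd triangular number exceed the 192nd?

Consecutive triangular numbers differ by n: T_{193} − T_{192} = 193.

193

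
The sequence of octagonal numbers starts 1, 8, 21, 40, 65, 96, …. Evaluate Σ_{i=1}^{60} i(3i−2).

217770

Σ i(3i−2) = 3Σi² − 2Σi over i = 1..60.
Σi = 1830 and Σi² = 73810.
3·73810 − 2·1830 = 217770.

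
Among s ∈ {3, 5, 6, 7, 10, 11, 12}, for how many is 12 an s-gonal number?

s = 3: P(3, 4) = 10 and P(3, 5) = 15; 12 is not s-gonal.
s = 5: P(5, 3) = 12. ✓
s = 6: P(6, 2) = 6 and P(6, 3) = 15; 12 is not s-gonal.
s = 7: P(7, 2) = 7 and P(7, 3) = 18; 12 is not s-gonal.
s = 10: P(10, 2) = 10 and P(10, 3) = 27; 12 is not s-gonal.
s = 11: P(11, 2) = 11 and P(11, 3) = 30; 12 is not s-gonal.
s = 12: P(12, 2) = 12. ✓
Hits: s ∈ {5, 12} → 2.

2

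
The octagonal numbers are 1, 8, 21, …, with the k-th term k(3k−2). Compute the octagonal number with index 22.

The 22nd octagonal number is n(3n−2) with n = 22.
22·(3·22 − 2) = 22·64 = 1408.

1408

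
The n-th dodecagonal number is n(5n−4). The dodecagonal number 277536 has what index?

236

Set n(5n−4) = 277536, giving 5n² − 4n − 277536 = 0.
The discriminant is 16 + 20·277536 = 5550736, and √5550736 = 2356.
So n = (4 + 2356) / 10 = 2360/10 = 236.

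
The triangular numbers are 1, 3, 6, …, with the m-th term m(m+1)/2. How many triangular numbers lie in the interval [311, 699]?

The n-th triangular number is n(n+1)/2.
Smallest index with value ≥ 311: n = 25 (giving 325).
Largest index with value ≤ 699: n = 36 (giving 666).
Indices 25 through 36: 12 terms.

12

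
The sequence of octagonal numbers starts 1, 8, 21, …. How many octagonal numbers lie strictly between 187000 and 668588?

The n-th octagonal number is n(3n−2).
Smallest index with value > 187000: n = 251 (giving 188501).
Largest index with value < 668588: n = 472 (giving 667408).
Indices 251 through 472: 222 terms.

222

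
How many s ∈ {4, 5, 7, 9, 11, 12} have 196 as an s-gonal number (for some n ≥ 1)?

2

s = 4: P(4, 14) = 196. ✓
s = 5: P(5, 11) = 176 and P(5, 12) = 210; 196 is not s-gonal.
s = 7: P(7, 9) = 189 and P(7, 10) = 235; 196 is not s-gonal.
s = 9: P(9, 7) = 154 and P(9, 8) = 204; 196 is not s-gonal.
s = 11: P(11, 7) = 196. ✓
s = 12: P(12, 6) = 156 and P(12, 7) = 217; 196 is not s-gonal.
Hits: s ∈ {4, 11} → 2.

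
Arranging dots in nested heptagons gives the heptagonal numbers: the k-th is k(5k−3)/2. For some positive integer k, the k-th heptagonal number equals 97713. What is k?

198

Set n(5n−3)/2 = 97713, giving 5n² − 3n − 195426 = 0.
The discriminant is 9 + 40·97713 = 3908529, and √3908529 = 1977.
So n = (3 + 1977) / 10 = 1980/10 = 198.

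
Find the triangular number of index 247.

30628

247·248/2 = 61256/2 = 30628.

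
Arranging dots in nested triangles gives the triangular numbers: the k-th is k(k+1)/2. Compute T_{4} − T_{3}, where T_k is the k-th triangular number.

Consecutive triangular numbers differ by n: T_{4} − T_{3} = 4.

4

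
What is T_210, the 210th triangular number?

The 210th triangular number is n(n+1)/2 with n = 210.
210·211/2 = 44310/2 = 22155.

22155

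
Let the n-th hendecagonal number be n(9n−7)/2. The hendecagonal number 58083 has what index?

114

Set n(9n−7)/2 = 58083, giving 9n² − 7n − 116166 = 0.
The discriminant is 49 + 72·58083 = 4182025, and √4182025 = 2045.
So n = (7 + 2045) / 18 = 2052/18 = 114.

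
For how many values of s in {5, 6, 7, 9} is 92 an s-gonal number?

s = 5: P(5, 8) = 92. ✓
s = 6: P(6, 7) = 91 and P(6, 8) = 120; 92 is not s-gonal.
s = 7: P(7, 6) = 81 and P(7, 7) = 112; 92 is not s-gonal.
s = 9: P(9, 5) = 75 and P(9, 6) = 111; 92 is not s-gonal.
Hits: s ∈ {5} → 1.

1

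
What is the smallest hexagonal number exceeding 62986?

63190

Solve n(2n−1) > 62986 for integer n.
The largest n with value ≤ 62986 is 177 (since 62481 ≤ 62986 < 63190), so the first above is n = 178, value 63190.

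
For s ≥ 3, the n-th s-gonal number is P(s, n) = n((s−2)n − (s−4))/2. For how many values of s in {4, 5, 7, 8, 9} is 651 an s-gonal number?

2

s = 4: P(4, 25) = 625 and P(4, 26) = 676; 651 is not s-gonal.
s = 5: P(5, 21) = 651. ✓
s = 7: P(7, 16) = 616 and P(7, 17) = 697; 651 is not s-gonal.
s = 8: P(8, 15) = 645 and P(8, 16) = 736; 651 is not s-gonal.
s = 9: P(9, 14) = 651. ✓
Hits: s ∈ {5, 9} → 2.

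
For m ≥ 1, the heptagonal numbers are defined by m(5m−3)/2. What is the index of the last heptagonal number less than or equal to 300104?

Solve n(5n−3)/2 ≤ 300104 for integer n.
n = 346 gives 298771 ≤ 300104, while n = 347 gives 300502 > 300104; so the answer is index 346.

346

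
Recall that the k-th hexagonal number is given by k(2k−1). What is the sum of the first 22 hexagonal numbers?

7337

Σ i(2i−1) = 2Σi² − Σi over i = 1..22.
Σi = 253 and Σi² = 3795.
2·3795 − 1·253 = 7337.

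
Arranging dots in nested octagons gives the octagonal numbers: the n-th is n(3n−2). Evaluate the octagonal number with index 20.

The 20th octagonal number is n(3n−2) with n = 20.
20·(3·20 − 2) = 20·58 = 1160.

1160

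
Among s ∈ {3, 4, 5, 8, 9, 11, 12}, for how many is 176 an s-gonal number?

2

s = 3: P(3, 18) = 171 and P(3, 19) = 190; 176 is not s-gonal.
s = 4: P(4, 13) = 169 and P(4, 14) = 196; 176 is not s-gonal.
s = 5: P(5, 11) = 176. ✓
s = 8: P(8, 8) = 176. ✓
s = 9: P(9, 7) = 154 and P(9, 8) = 204; 176 is not s-gonal.
s = 11: P(11, 6) = 141 and P(11, 7) = 196; 176 is not s-gonal.
s = 12: P(12, 6) = 156 and P(12, 7) = 217; 176 is not s-gonal.
Hits: s ∈ {5, 8} → 2.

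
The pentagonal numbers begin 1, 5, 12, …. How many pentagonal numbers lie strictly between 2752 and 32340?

The n-th pentagonal number is n(3n−1)/2.
Smallest index with value > 2752: n = 44 (giving 2882).
Largest index with value < 32340: n = 146 (giving 31901).
Indices 44 through 146: 103 terms.

103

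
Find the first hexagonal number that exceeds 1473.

1540

Solve n(2n−1) > 1473 for integer n.
The largest n with value ≤ 1473 is 27 (since 1431 ≤ 1473 < 1540), so the first above is n = 28, value 1540.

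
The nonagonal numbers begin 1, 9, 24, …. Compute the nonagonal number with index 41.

5781

The 41st nonagonal number is n(7n−5)/2 with n = 41.
41·(7·41 − 5)/2 = 41·282/2 = 41·141 = 5781.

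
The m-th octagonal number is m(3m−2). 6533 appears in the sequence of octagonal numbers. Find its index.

Set n(3n−2) = 6533, giving 3n² − 2n − 6533 = 0.
So n = (2 + 280) / 6 = 282/6 = 47.
Check: 47·(3·47 − 2) = 6533. ✓

47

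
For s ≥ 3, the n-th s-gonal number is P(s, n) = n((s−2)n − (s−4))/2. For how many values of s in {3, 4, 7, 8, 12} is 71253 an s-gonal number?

1

s = 3: P(3, 377) = 71253. ✓
s = 4: P(4, 266) = 70756 and P(4, 267) = 71289; 71253 is not s-gonal.
s = 7: P(7, 169) = 71149 and P(7, 170) = 71995; 71253 is not s-gonal.
s = 8: P(8, 154) = 70840 and P(8, 155) = 71765; 71253 is not s-gonal.
s = 12: P(12, 119) = 70329 and P(12, 120) = 71520; 71253 is not s-gonal.
Hits: s ∈ {3} → 1.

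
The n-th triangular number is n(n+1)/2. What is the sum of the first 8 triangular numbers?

120

Σ i(i+1)/2 = (Σi² + Σi) / 2 over i = 1..8.
Σi = 36 and Σi² = 204.
(1·204 + 1·36) / 2 = 240/2 = 120.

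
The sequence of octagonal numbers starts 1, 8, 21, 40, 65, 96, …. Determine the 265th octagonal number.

265·(3·265 − 2) = 265·793 = 210145.

210145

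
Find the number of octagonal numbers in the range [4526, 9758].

The n-th octagonal number is n(3n−2).
Smallest index with value ≥ 4526: n = 40 (giving 4720).
Largest index with value ≤ 9758: n = 57 (giving 9633).
Indices 40 through 57: 18 terms.

18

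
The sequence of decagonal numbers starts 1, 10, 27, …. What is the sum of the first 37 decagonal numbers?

Σ i(4i−3) = 4Σi² − 3Σi over i = 1..37.
Σi = 703 and Σi² = 17575.
4·17575 − 3·703 = 68191.

68191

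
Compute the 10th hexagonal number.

190

The 10th hexagonal number is n(2n−1) with n = 10.
10·(2·10 − 1) = 10·19 = 190.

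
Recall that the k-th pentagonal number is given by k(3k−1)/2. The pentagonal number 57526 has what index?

Set n(3n−1)/2 = 57526, giving 3n² − n − 115052 = 0.
The discriminant is 1 + 24·57526 = 1380625, and √1380625 = 1175.
So n = (1 + 1175) / 6 = 1176/6 = 196.

196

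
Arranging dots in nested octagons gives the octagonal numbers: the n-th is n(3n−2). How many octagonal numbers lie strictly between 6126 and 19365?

The n-th octagonal number is n(3n−2).
Smallest index with value > 6126: n = 46 (giving 6256).
Largest index with value < 19365: n = 80 (giving 19040).
Indices 46 through 80: 35 terms.

35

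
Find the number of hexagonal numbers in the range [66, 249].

6

The n-th hexagonal number is n(2n−1).
Smallest index with value ≥ 66: n = 6 (giving 66).
Largest index with value ≤ 249: n = 11 (giving 231).
Indices 6 through 11: 6 terms.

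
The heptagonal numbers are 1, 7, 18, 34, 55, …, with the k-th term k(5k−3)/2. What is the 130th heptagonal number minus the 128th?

130·(5·130 − 3)/2 = 42055 and 128·(5·128 − 3)/2 = 40768.
Difference: 42055 − 40768 = 1287.

1287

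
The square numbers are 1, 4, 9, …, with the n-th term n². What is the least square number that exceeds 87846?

88209

Solve n² > 87846 for integer n.
The largest n with value ≤ 87846 is 296 (since 87616 ≤ 87846 < 88209), so the first above is n = 297, value 88209.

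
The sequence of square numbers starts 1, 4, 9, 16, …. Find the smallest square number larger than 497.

529

Solve n² > 497 for integer n.
The largest n with value ≤ 497 is 22 (since 484 ≤ 497 < 529), so the first above is n = 23, value 529.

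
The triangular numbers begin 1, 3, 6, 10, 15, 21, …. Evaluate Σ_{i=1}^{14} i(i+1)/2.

560

Σ i(i+1)/2 = (Σi² + Σi) / 2 over i = 1..14.
Σi = 105 and Σi² = 1015.
(1·1015 + 1·105) / 2 = 1120/2 = 560.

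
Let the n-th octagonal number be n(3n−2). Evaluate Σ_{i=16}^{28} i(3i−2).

Σ i(3i−2) = 3Σi² − 2Σi over i = 16..28.
Σi = 406 − 120 = 286 and Σi² = 7714 − 1240 = 6474.
3·6474 − 2·286 = 18850.

18850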